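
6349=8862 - 2513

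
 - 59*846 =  -49914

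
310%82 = 64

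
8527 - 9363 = -836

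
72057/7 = 72057/7 = 10293.86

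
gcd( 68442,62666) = 2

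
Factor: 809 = 809^1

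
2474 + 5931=8405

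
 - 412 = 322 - 734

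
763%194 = 181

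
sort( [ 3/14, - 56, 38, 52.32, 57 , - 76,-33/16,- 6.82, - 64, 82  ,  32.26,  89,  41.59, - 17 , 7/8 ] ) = [-76, - 64,-56, - 17, - 6.82,-33/16, 3/14,7/8,  32.26,38,41.59 , 52.32,  57,82, 89]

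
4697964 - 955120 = 3742844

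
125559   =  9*13951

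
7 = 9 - 2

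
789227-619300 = 169927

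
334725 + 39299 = 374024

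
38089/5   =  38089/5 = 7617.80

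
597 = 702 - 105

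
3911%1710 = 491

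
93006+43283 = 136289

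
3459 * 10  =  34590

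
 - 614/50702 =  - 1 + 25044/25351= - 0.01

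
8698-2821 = 5877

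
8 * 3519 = 28152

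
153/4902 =51/1634  =  0.03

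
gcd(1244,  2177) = 311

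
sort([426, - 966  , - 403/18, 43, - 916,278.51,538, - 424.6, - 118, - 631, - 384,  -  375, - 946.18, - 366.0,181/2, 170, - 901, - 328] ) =[ - 966,-946.18,-916,-901,  -  631 , - 424.6, - 384, - 375, - 366.0, - 328, - 118, - 403/18,43, 181/2,170,278.51,426,538 ]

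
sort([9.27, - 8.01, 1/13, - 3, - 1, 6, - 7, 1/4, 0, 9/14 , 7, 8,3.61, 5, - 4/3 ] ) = [ - 8.01, - 7, - 3,  -  4/3,-1,0, 1/13, 1/4, 9/14, 3.61,5, 6,7,8,9.27 ] 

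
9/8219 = 9/8219 = 0.00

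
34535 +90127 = 124662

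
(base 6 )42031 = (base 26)88J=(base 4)1120003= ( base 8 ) 13003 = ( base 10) 5635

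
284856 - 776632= - 491776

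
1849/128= 14 + 57/128 = 14.45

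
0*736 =0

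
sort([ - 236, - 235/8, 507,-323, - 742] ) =[  -  742, - 323, - 236,  -  235/8, 507]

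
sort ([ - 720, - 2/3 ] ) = [ - 720,-2/3 ]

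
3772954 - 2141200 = 1631754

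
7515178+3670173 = 11185351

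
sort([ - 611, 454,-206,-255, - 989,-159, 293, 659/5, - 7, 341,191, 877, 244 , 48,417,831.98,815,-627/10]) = [ - 989,-611, - 255,  -  206,-159, - 627/10, - 7,  48, 659/5 , 191 , 244, 293 , 341, 417, 454, 815, 831.98, 877 ] 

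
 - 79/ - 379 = 79/379=0.21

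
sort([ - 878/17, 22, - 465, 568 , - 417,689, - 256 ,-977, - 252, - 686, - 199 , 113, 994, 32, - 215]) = [ - 977, - 686, - 465, - 417 , - 256,  -  252,- 215, - 199, - 878/17,22, 32, 113, 568, 689, 994]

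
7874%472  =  322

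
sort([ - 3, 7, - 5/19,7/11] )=[ -3,-5/19,7/11 , 7 ]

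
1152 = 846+306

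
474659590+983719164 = 1458378754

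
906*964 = 873384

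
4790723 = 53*90391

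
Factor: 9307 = 41^1*227^1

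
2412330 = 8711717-6299387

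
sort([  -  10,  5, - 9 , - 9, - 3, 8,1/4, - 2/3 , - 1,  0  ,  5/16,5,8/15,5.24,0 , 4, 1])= [- 10, - 9 , - 9, - 3, -1,  -  2/3,  0, 0, 1/4, 5/16,8/15, 1, 4,5 , 5, 5.24,8]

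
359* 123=44157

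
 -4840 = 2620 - 7460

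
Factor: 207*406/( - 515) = - 84042/515=- 2^1*3^2*5^ ( - 1) * 7^1*23^1*29^1*103^( - 1)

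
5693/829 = 6 + 719/829  =  6.87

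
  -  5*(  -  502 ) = 2510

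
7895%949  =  303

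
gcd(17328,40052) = 76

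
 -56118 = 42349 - 98467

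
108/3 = 36 = 36.00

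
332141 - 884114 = - 551973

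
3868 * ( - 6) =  - 23208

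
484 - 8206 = -7722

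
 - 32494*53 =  - 1722182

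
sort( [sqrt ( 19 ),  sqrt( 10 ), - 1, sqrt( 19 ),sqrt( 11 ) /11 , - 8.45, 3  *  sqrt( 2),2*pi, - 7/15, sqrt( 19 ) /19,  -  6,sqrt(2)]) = [ - 8.45, - 6,  -  1, - 7/15,  sqrt( 19) /19,sqrt ( 11 ) /11,sqrt(2 ) , sqrt( 10 ),3*sqrt( 2 ),  sqrt( 19 ),sqrt( 19), 2*pi]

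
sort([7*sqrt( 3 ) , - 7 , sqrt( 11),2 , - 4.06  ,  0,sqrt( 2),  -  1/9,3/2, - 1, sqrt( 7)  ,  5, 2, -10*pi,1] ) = [  -  10*pi,-7, - 4.06,-1, - 1/9, 0,1,sqrt( 2 ), 3/2,2,2, sqrt( 7),sqrt( 11),  5,7*sqrt( 3)]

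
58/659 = 58/659 = 0.09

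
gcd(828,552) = 276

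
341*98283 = 33514503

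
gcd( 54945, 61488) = 9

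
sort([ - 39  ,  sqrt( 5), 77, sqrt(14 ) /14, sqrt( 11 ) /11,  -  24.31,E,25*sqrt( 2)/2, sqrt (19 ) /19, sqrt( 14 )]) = [ - 39, - 24.31,sqrt (19 )/19,sqrt (14 )/14, sqrt( 11 ) /11, sqrt(5), E,sqrt( 14 ) , 25*sqrt( 2 ) /2,77] 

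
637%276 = 85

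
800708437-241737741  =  558970696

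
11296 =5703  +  5593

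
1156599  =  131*8829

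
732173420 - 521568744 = 210604676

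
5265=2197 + 3068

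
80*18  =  1440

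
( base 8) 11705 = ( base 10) 5061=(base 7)20520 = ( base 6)35233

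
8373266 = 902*9283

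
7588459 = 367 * 20677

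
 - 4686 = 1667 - 6353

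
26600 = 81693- 55093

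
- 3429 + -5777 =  - 9206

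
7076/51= 7076/51 = 138.75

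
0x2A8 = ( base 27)p5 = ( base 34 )K0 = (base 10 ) 680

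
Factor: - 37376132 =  -2^2 * 17^1*549649^1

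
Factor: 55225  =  5^2*47^2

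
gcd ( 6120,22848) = 408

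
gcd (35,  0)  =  35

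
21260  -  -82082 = 103342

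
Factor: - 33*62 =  - 2^1*3^1*11^1 * 31^1 = - 2046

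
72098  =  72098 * 1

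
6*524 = 3144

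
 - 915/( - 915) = 1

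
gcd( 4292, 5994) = 74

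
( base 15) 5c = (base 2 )1010111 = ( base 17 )52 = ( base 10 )87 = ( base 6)223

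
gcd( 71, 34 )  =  1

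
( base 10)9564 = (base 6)112140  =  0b10010101011100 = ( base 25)f7e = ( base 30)aio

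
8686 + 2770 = 11456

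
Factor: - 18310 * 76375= - 2^1*5^4*13^1*47^1*1831^1 = - 1398426250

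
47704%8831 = 3549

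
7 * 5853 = 40971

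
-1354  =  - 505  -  849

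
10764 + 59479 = 70243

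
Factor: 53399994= 2^1*3^1*19^1*468421^1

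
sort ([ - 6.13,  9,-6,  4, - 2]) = [-6.13, - 6, - 2 , 4 , 9]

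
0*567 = 0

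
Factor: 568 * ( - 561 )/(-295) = 2^3*3^1 * 5^(  -  1)*11^1*17^1*59^(  -  1 )*71^1 = 318648/295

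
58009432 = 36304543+21704889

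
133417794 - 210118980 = - 76701186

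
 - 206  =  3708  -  3914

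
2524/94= 1262/47 = 26.85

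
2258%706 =140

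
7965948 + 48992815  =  56958763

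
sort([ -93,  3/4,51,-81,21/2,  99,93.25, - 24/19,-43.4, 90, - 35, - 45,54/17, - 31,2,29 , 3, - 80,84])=[ -93, - 81, - 80, - 45, - 43.4, -35, - 31, - 24/19,3/4,2,3,54/17 , 21/2,29 , 51,84, 90,  93.25, 99 ]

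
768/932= 192/233 = 0.82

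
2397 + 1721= 4118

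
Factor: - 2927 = -2927^1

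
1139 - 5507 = -4368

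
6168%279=30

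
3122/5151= 3122/5151= 0.61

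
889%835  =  54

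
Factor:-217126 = -2^1*7^1*13^1*1193^1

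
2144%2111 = 33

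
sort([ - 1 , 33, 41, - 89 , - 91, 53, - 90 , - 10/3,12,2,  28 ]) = [-91, - 90, - 89, - 10/3, - 1, 2,12, 28,  33 , 41,  53 ]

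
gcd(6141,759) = 69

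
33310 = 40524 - 7214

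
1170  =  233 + 937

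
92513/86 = 92513/86 = 1075.73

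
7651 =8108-457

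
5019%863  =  704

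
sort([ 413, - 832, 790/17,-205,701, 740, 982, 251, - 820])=[ - 832, - 820, - 205,790/17, 251, 413,  701 , 740 , 982]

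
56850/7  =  56850/7 = 8121.43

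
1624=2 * 812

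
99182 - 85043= 14139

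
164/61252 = 41/15313 =0.00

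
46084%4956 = 1480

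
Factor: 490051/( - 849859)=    - 523/907= -523^1 * 907^ (  -  1 ) 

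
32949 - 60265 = -27316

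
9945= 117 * 85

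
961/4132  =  961/4132 = 0.23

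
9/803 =9/803 = 0.01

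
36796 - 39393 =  - 2597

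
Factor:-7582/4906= - 17/11 = -11^ (-1 )*17^1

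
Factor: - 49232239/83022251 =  - 7^1 * 13^(  -  1)*6386327^(  -  1)*7033177^1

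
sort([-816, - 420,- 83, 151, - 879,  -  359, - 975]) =[ - 975, - 879, - 816, - 420,  -  359, - 83, 151] 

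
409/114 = 3 + 67/114 = 3.59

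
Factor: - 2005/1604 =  - 5/4 = - 2^( - 2)*5^1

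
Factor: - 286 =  - 2^1*11^1*13^1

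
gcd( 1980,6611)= 11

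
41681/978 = 42 + 605/978  =  42.62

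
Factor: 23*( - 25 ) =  - 575=- 5^2*23^1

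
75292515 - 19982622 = 55309893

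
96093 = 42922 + 53171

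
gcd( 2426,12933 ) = 1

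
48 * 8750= 420000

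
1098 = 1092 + 6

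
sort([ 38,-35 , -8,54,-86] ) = [- 86, - 35,-8,38, 54]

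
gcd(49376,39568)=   16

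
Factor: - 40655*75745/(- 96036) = 3079412975/96036 = 2^( - 2)*3^( - 1)*5^2 *47^1*53^( - 1)*151^(  -  1 )*173^1 *15149^1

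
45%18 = 9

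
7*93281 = 652967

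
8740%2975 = 2790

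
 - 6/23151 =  - 2/7717=- 0.00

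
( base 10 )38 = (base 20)1i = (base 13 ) 2c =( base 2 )100110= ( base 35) 13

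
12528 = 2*6264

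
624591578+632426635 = 1257018213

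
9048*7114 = 64367472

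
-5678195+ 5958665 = 280470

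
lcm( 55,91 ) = 5005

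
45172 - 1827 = 43345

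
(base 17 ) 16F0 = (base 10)6902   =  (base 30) 7K2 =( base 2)1101011110110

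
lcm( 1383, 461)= 1383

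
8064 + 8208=16272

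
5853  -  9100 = -3247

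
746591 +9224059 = 9970650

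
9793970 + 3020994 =12814964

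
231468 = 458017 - 226549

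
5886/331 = 5886/331 = 17.78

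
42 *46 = 1932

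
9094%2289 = 2227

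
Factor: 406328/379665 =2^3*3^( - 2 ) * 5^( - 1 )*11^ (  -  1 )* 59^( - 1 )*3907^1 = 31256/29205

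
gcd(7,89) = 1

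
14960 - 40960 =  - 26000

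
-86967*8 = -695736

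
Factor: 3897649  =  7^1*23^1*43^1*563^1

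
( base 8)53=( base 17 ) 29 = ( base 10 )43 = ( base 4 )223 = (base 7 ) 61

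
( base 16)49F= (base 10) 1183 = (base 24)217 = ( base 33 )12s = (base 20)2J3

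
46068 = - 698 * ( - 66)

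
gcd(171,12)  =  3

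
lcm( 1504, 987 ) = 31584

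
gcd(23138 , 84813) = 1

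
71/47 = 1+24/47 = 1.51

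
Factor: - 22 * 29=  - 638 = - 2^1*11^1*29^1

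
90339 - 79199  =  11140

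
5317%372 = 109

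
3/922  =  3/922= 0.00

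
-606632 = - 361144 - 245488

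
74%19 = 17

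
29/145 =1/5=0.20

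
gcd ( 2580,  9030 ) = 1290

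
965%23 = 22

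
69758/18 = 34879/9 = 3875.44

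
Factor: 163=163^1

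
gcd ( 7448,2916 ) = 4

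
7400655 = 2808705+4591950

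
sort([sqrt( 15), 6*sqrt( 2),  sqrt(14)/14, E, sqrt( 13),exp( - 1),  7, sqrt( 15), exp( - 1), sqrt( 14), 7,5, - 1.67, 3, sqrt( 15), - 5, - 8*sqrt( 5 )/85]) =[ - 5,  -  1.67, - 8*sqrt( 5 )/85,sqrt( 14)/14,exp( - 1 ),exp( - 1), E, 3, sqrt(13 ), sqrt( 14),sqrt(15 ),  sqrt( 15), sqrt(15 ), 5, 7, 7,6*sqrt(2)]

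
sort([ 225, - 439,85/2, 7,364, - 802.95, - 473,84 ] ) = [-802.95, - 473, - 439,7 , 85/2, 84,225,364]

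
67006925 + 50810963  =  117817888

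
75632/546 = 138 + 142/273=138.52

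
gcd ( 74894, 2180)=2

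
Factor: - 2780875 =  - 5^3*22247^1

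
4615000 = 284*16250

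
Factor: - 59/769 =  - 59^1*769^(-1 )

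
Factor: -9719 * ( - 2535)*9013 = 222059274645 = 3^1*5^1*13^2*9013^1 * 9719^1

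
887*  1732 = 1536284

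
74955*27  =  2023785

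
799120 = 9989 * 80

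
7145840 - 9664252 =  -2518412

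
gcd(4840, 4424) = 8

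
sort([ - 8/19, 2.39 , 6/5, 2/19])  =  [ - 8/19 , 2/19,6/5, 2.39] 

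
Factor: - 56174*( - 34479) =2^1*3^3*1277^1*28087^1 = 1936823346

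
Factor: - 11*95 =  - 5^1*11^1*19^1 = - 1045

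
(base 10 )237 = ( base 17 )DG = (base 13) 153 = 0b11101101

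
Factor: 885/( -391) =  - 3^1*5^1 * 17^ ( - 1)*23^( - 1 ) * 59^1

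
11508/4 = 2877 = 2877.00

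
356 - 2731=  -  2375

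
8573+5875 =14448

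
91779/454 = 91779/454 = 202.16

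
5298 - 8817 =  -3519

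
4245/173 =4245/173= 24.54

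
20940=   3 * 6980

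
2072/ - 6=  -  1036/3  =  - 345.33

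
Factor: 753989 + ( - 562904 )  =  191085= 3^1*5^1* 12739^1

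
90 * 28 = 2520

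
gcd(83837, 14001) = 13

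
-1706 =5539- 7245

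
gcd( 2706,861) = 123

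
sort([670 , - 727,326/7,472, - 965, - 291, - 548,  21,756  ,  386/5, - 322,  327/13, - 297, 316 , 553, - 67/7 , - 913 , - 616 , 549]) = [ - 965 ,  -  913, - 727, - 616, - 548,- 322, - 297, - 291 , - 67/7, 21, 327/13, 326/7,386/5,  316,472,  549, 553, 670,756] 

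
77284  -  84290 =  -7006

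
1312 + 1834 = 3146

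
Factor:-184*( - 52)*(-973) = -2^5*7^1*13^1 * 23^1 * 139^1 =-  9309664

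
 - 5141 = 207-5348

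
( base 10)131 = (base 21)65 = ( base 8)203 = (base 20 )6b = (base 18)75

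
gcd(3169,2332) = 1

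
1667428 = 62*26894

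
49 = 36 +13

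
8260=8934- 674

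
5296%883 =881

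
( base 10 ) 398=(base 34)BO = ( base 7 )1106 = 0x18e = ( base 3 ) 112202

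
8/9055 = 8/9055 = 0.00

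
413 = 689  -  276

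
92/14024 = 23/3506 =0.01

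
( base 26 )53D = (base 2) 110110001111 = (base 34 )303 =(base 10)3471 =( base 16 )D8F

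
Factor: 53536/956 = 56=2^3 * 7^1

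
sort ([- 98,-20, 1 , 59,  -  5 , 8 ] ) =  [-98,-20, - 5, 1,8, 59 ] 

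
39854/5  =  39854/5 = 7970.80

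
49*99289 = 4865161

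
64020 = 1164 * 55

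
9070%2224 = 174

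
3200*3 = 9600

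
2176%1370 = 806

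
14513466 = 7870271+6643195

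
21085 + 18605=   39690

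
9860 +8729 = 18589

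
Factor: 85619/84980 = 2^(-2 )*5^(-1) * 7^( - 1 )*607^(  -  1)*85619^1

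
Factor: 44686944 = 2^5 *3^3*51721^1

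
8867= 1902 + 6965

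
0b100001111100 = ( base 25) 3bm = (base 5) 32142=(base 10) 2172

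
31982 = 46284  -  14302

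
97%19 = 2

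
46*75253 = 3461638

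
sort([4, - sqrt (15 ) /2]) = [ - sqrt(15 ) /2,4]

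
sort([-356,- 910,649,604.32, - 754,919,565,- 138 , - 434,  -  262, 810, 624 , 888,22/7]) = [  -  910, - 754, - 434,  -  356, - 262, - 138,  22/7, 565,604.32 , 624 , 649, 810,888,919]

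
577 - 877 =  - 300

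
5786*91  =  526526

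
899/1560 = 899/1560 =0.58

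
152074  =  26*5849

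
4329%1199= 732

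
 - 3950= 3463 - 7413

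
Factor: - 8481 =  - 3^1*11^1*257^1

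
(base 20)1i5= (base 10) 765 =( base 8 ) 1375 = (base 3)1001100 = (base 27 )119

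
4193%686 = 77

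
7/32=7/32 = 0.22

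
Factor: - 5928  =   - 2^3*3^1 *13^1*19^1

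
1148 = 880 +268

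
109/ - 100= - 2 + 91/100 = - 1.09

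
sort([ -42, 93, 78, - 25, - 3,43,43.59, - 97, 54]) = [-97,- 42, - 25,  -  3,43, 43.59, 54, 78,93]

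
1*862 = 862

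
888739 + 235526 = 1124265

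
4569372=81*56412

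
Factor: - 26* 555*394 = -2^2*3^1*5^1*13^1 *37^1*197^1  =  - 5685420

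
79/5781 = 79/5781 =0.01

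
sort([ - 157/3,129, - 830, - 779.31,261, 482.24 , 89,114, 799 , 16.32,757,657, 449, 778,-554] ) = [ - 830, - 779.31, - 554,-157/3, 16.32,89, 114 , 129, 261,449, 482.24, 657,757, 778, 799] 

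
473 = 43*11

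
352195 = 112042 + 240153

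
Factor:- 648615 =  - 3^1 * 5^1*11^1 * 3931^1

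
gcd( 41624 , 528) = 88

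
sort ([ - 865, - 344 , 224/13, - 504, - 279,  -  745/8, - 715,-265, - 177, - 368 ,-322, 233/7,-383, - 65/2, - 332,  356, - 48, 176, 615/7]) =[ - 865, - 715, - 504, - 383, - 368,-344, -332, - 322,- 279, - 265, - 177, - 745/8, - 48, - 65/2, 224/13,233/7,615/7,176,  356 ] 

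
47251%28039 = 19212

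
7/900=7/900 = 0.01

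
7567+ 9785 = 17352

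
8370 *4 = 33480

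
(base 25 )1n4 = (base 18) 3cg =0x4B4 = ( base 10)1204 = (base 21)2F7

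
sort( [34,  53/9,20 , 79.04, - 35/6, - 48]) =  [ - 48,-35/6,53/9, 20, 34 , 79.04] 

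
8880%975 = 105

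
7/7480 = 7/7480= 0.00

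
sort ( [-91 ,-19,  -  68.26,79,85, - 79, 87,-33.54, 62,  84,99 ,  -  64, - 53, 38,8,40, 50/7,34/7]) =[ -91,  -  79,-68.26 ,- 64, - 53,-33.54, - 19,34/7 , 50/7, 8, 38, 40, 62,79,84, 85,87, 99 ] 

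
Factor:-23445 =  - 3^2 * 5^1*521^1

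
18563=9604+8959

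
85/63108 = 85/63108 = 0.00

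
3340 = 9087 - 5747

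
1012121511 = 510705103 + 501416408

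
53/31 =1 + 22/31  =  1.71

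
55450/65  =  11090/13  =  853.08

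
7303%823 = 719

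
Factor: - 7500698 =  - 2^1*31^1*311^1 * 389^1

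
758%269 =220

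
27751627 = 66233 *419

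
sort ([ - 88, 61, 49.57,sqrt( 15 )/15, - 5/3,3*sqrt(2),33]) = [ - 88, - 5/3,sqrt( 15)/15, 3 * sqrt (2),33,49.57, 61] 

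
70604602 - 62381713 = 8222889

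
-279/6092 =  - 1 + 5813/6092 = - 0.05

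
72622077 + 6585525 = 79207602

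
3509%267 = 38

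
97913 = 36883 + 61030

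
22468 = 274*82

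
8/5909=8/5909= 0.00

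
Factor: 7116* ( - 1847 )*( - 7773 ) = 102162497796 = 2^2*3^2*593^1*1847^1*2591^1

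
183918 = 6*30653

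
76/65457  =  76/65457 = 0.00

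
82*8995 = 737590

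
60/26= 30/13 = 2.31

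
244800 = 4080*60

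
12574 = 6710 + 5864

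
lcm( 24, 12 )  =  24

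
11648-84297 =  - 72649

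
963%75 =63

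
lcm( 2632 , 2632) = 2632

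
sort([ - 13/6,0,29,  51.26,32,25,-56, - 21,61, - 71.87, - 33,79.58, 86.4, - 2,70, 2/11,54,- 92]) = [ - 92, - 71.87, - 56, - 33, - 21, - 13/6 , - 2, 0,2/11, 25, 29 , 32, 51.26,  54, 61,70,79.58,86.4]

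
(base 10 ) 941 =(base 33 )SH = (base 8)1655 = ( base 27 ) 17n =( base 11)786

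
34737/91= 381+ 66/91 = 381.73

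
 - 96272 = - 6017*16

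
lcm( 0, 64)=0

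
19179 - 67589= - 48410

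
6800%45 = 5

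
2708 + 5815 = 8523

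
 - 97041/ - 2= 97041/2 = 48520.50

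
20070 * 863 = 17320410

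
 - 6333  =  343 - 6676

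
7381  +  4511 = 11892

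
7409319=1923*3853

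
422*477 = 201294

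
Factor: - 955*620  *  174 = - 103025400 = -2^3*3^1 * 5^2*29^1*31^1*191^1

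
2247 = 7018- 4771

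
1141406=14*81529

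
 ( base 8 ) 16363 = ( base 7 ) 30415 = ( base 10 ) 7411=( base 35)61q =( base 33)6QJ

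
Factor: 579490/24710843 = 2^1*5^1*17^ ( - 1)*83^( - 2)*167^1 * 211^( - 1 )*347^1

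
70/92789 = 70/92789=0.00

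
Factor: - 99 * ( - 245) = 24255 = 3^2*5^1*7^2*11^1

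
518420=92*5635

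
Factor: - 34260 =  - 2^2*3^1*5^1*571^1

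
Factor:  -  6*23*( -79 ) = 2^1*3^1*23^1* 79^1 = 10902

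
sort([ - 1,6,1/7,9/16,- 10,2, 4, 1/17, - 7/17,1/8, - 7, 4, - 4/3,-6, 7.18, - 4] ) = [ - 10, - 7, - 6, - 4,  -  4/3, - 1, - 7/17, 1/17 , 1/8, 1/7,  9/16,2,4, 4,6, 7.18 ]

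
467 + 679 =1146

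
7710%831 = 231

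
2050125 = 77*26625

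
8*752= 6016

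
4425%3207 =1218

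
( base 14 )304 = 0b1001010000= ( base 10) 592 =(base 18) 1eg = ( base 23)12h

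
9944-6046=3898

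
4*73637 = 294548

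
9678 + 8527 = 18205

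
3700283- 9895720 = - 6195437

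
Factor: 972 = 2^2 *3^5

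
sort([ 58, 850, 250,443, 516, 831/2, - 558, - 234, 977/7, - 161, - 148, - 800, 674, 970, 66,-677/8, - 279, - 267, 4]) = [-800, - 558, - 279,-267, - 234, - 161, - 148, - 677/8, 4,58, 66 , 977/7, 250,831/2 , 443,516,  674,  850,970]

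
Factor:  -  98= -2^1 * 7^2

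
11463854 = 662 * 17317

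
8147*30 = 244410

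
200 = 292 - 92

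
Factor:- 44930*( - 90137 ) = 2^1*5^1*23^1*3919^1*4493^1 = 4049855410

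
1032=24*43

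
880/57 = 880/57 =15.44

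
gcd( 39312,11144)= 56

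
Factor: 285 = 3^1*5^1*19^1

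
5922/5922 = 1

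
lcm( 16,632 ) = 1264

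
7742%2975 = 1792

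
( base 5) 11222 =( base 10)812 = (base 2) 1100101100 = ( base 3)1010002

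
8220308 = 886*9278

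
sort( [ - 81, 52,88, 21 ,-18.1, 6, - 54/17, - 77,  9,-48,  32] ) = [ - 81,-77, - 48, - 18.1 , - 54/17,6,9, 21  ,  32, 52,88]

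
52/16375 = 52/16375 = 0.00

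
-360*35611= - 12819960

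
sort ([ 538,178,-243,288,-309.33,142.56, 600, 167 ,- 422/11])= [ - 309.33, - 243,-422/11,142.56, 167,178 , 288,538,600]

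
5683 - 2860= 2823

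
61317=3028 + 58289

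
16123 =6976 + 9147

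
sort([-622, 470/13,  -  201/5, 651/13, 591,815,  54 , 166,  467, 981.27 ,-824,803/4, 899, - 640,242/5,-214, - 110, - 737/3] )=[ - 824,-640,-622, - 737/3,-214, - 110,-201/5,470/13,242/5, 651/13 , 54, 166, 803/4, 467, 591 , 815,899 , 981.27 ]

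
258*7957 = 2052906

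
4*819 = 3276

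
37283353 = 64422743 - 27139390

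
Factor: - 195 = - 3^1*5^1*13^1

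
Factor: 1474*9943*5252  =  76973217464 = 2^3  *  11^1* 13^1*  61^1 * 67^1* 101^1 * 163^1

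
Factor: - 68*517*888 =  - 2^5 * 3^1*11^1*17^1*37^1*47^1 = - 31218528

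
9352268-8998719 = 353549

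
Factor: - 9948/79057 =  - 2^2 * 3^1 * 11^( - 1)*829^1*7187^(-1)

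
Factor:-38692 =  -2^2*17^1*569^1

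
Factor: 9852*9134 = 89988168  =  2^3*3^1*821^1*4567^1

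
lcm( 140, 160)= 1120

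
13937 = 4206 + 9731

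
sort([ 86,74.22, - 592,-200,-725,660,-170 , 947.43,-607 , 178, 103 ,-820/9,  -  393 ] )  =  [ - 725,-607,-592, - 393, - 200,-170, - 820/9, 74.22, 86, 103 , 178, 660, 947.43]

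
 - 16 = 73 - 89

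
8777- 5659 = 3118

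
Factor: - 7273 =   -  7^1*1039^1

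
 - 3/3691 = -1 + 3688/3691 = - 0.00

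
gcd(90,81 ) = 9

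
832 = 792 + 40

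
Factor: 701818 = 2^1*13^1*26993^1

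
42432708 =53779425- 11346717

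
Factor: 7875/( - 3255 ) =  - 3^1 * 5^2 *31^( - 1 ) = -  75/31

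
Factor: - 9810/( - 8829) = 10/9 = 2^1*3^( - 2)*5^1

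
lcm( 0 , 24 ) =0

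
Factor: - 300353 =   -  29^1*10357^1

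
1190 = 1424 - 234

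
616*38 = 23408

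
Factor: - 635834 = -2^1*17^1*18701^1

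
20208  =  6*3368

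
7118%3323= 472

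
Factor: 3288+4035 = 7323 = 3^1*2441^1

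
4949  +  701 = 5650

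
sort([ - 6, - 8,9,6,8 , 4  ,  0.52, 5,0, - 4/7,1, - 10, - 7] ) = [ - 10,  -  8,-7, - 6 , - 4/7, 0,  0.52,1,4,5,6, 8, 9 ] 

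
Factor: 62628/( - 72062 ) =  - 31314/36031 = - 2^1*3^1*17^1*137^(  -  1)* 263^(-1 )*307^1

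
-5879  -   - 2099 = - 3780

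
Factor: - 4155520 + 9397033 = 5241513 =3^1*1747171^1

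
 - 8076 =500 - 8576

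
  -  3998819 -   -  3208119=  - 790700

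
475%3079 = 475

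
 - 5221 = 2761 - 7982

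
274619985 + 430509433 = 705129418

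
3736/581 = 6 + 250/581 = 6.43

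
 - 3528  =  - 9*392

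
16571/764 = 21+527/764  =  21.69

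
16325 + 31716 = 48041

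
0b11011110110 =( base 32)1NM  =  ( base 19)4HF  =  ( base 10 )1782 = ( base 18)590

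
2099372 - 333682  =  1765690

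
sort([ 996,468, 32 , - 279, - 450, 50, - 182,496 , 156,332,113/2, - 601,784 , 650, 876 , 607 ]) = [-601, - 450, - 279, - 182,32,50,113/2, 156, 332, 468,496, 607,650 , 784, 876,996 ] 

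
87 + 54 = 141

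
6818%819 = 266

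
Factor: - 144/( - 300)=12/25 = 2^2*3^1*5^( - 2 )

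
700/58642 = 350/29321 = 0.01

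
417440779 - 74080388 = 343360391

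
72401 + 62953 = 135354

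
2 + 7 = 9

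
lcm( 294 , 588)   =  588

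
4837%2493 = 2344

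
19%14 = 5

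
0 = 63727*0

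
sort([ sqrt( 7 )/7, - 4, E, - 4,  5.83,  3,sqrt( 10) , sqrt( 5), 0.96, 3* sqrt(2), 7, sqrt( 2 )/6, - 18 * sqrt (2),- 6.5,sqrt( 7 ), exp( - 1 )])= [ - 18*sqrt( 2),  -  6.5, - 4 ,-4, sqrt(2)/6,  exp( -1),sqrt(7) /7,0.96 , sqrt(5 ), sqrt( 7),  E,3,  sqrt(10), 3 * sqrt(2), 5.83 , 7]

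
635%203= 26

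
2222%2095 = 127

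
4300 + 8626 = 12926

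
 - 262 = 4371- 4633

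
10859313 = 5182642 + 5676671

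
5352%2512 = 328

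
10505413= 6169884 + 4335529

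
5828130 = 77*75690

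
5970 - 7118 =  - 1148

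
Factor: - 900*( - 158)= 142200 = 2^3*3^2*5^2*79^1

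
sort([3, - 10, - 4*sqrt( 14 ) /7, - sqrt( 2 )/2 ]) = [ - 10, -4*sqrt( 14 )/7, - sqrt( 2 ) /2,3 ] 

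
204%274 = 204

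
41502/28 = 20751/14 = 1482.21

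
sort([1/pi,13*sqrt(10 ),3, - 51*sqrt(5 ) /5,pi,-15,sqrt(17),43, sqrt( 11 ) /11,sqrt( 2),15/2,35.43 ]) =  [-51*sqrt( 5) /5, -15, sqrt(11 )/11,1/pi, sqrt(2), 3, pi,sqrt(17 ),15/2,35.43, 13*sqrt( 10 ),43 ] 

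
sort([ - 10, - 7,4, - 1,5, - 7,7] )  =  [  -  10, - 7,-7, - 1,4,5, 7]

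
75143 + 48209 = 123352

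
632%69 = 11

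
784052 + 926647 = 1710699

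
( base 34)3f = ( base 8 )165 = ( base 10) 117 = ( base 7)225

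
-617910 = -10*61791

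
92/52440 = 1/570 = 0.00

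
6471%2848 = 775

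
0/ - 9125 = 0/1=-  0.00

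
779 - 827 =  -48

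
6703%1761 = 1420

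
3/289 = 3/289 = 0.01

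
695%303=89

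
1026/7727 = 1026/7727 = 0.13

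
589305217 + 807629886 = 1396935103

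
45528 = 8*5691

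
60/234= 10/39=0.26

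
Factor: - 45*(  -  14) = 630 = 2^1*3^2 * 5^1*7^1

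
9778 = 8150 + 1628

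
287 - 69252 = -68965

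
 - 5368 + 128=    - 5240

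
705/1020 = 47/68= 0.69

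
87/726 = 29/242 = 0.12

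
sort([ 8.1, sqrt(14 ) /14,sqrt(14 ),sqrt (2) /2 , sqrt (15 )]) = [ sqrt( 14) /14,  sqrt(2 ) /2,  sqrt (14),sqrt( 15), 8.1]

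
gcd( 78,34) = 2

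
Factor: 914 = 2^1*457^1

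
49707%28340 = 21367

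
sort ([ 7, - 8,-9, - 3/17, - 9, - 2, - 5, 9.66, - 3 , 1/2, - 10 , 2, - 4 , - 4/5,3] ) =[ - 10, - 9, - 9,-8, - 5 , - 4, - 3, - 2,  -  4/5, - 3/17, 1/2,2, 3, 7, 9.66 ]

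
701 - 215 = 486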